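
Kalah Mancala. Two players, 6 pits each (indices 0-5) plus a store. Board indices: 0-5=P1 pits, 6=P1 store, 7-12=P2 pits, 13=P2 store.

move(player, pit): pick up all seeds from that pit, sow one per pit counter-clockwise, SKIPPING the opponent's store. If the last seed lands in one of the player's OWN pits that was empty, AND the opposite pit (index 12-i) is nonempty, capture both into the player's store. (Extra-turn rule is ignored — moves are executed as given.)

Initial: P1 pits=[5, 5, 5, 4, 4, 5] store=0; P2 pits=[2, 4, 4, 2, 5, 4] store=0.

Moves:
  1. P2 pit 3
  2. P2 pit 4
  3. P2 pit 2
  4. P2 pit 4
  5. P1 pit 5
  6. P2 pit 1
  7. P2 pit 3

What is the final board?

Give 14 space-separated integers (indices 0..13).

Move 1: P2 pit3 -> P1=[5,5,5,4,4,5](0) P2=[2,4,4,0,6,5](0)
Move 2: P2 pit4 -> P1=[6,6,6,5,4,5](0) P2=[2,4,4,0,0,6](1)
Move 3: P2 pit2 -> P1=[6,6,6,5,4,5](0) P2=[2,4,0,1,1,7](2)
Move 4: P2 pit4 -> P1=[6,6,6,5,4,5](0) P2=[2,4,0,1,0,8](2)
Move 5: P1 pit5 -> P1=[6,6,6,5,4,0](1) P2=[3,5,1,2,0,8](2)
Move 6: P2 pit1 -> P1=[6,6,6,5,4,0](1) P2=[3,0,2,3,1,9](3)
Move 7: P2 pit3 -> P1=[6,6,6,5,4,0](1) P2=[3,0,2,0,2,10](4)

Answer: 6 6 6 5 4 0 1 3 0 2 0 2 10 4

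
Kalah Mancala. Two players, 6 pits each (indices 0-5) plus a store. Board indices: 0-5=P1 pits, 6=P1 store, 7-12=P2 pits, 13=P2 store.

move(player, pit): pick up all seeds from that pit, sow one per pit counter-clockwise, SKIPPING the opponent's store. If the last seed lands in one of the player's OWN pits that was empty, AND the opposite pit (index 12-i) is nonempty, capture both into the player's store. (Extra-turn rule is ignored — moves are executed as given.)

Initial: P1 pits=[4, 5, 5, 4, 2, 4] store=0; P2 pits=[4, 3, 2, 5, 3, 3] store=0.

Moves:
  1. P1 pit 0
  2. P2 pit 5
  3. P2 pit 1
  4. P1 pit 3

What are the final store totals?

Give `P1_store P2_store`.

Move 1: P1 pit0 -> P1=[0,6,6,5,3,4](0) P2=[4,3,2,5,3,3](0)
Move 2: P2 pit5 -> P1=[1,7,6,5,3,4](0) P2=[4,3,2,5,3,0](1)
Move 3: P2 pit1 -> P1=[1,7,6,5,3,4](0) P2=[4,0,3,6,4,0](1)
Move 4: P1 pit3 -> P1=[1,7,6,0,4,5](1) P2=[5,1,3,6,4,0](1)

Answer: 1 1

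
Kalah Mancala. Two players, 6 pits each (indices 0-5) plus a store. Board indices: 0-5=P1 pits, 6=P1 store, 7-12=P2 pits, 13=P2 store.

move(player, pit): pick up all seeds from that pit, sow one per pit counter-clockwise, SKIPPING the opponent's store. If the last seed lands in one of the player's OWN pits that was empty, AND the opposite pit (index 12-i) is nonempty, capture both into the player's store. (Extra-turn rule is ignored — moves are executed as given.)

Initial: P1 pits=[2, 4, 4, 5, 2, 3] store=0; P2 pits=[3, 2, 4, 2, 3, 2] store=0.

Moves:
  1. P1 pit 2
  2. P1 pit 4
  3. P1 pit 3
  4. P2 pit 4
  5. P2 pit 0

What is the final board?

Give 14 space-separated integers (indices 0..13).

Answer: 3 4 0 0 1 6 3 0 4 6 3 1 4 1

Derivation:
Move 1: P1 pit2 -> P1=[2,4,0,6,3,4](1) P2=[3,2,4,2,3,2](0)
Move 2: P1 pit4 -> P1=[2,4,0,6,0,5](2) P2=[4,2,4,2,3,2](0)
Move 3: P1 pit3 -> P1=[2,4,0,0,1,6](3) P2=[5,3,5,2,3,2](0)
Move 4: P2 pit4 -> P1=[3,4,0,0,1,6](3) P2=[5,3,5,2,0,3](1)
Move 5: P2 pit0 -> P1=[3,4,0,0,1,6](3) P2=[0,4,6,3,1,4](1)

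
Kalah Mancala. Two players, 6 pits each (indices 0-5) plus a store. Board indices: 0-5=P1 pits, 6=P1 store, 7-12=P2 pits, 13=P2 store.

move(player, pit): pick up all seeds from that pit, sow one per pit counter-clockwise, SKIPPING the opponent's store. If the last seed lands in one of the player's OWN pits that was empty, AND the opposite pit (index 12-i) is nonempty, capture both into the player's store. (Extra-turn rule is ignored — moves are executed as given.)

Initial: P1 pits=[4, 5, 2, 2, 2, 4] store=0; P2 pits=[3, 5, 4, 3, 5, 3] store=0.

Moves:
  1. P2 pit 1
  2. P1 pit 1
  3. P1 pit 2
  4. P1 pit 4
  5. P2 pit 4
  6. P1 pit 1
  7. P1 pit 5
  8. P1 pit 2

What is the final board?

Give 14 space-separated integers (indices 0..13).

Answer: 5 0 0 6 0 0 6 5 0 6 5 1 6 2

Derivation:
Move 1: P2 pit1 -> P1=[4,5,2,2,2,4](0) P2=[3,0,5,4,6,4](1)
Move 2: P1 pit1 -> P1=[4,0,3,3,3,5](1) P2=[3,0,5,4,6,4](1)
Move 3: P1 pit2 -> P1=[4,0,0,4,4,6](1) P2=[3,0,5,4,6,4](1)
Move 4: P1 pit4 -> P1=[4,0,0,4,0,7](2) P2=[4,1,5,4,6,4](1)
Move 5: P2 pit4 -> P1=[5,1,1,5,0,7](2) P2=[4,1,5,4,0,5](2)
Move 6: P1 pit1 -> P1=[5,0,2,5,0,7](2) P2=[4,1,5,4,0,5](2)
Move 7: P1 pit5 -> P1=[5,0,2,5,0,0](3) P2=[5,2,6,5,1,6](2)
Move 8: P1 pit2 -> P1=[5,0,0,6,0,0](6) P2=[5,0,6,5,1,6](2)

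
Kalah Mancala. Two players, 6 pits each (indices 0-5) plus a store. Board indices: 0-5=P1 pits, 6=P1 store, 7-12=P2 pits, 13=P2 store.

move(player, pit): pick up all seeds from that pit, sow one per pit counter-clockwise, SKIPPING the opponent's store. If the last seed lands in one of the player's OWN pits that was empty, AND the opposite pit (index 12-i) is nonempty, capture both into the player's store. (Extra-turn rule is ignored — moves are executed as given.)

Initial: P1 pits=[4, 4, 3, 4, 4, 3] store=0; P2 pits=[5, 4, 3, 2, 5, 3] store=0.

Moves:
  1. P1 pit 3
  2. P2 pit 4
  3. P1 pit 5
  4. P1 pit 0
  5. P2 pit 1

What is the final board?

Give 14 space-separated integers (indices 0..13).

Answer: 0 6 5 1 6 0 10 0 0 5 3 1 5 2

Derivation:
Move 1: P1 pit3 -> P1=[4,4,3,0,5,4](1) P2=[6,4,3,2,5,3](0)
Move 2: P2 pit4 -> P1=[5,5,4,0,5,4](1) P2=[6,4,3,2,0,4](1)
Move 3: P1 pit5 -> P1=[5,5,4,0,5,0](2) P2=[7,5,4,2,0,4](1)
Move 4: P1 pit0 -> P1=[0,6,5,1,6,0](10) P2=[0,5,4,2,0,4](1)
Move 5: P2 pit1 -> P1=[0,6,5,1,6,0](10) P2=[0,0,5,3,1,5](2)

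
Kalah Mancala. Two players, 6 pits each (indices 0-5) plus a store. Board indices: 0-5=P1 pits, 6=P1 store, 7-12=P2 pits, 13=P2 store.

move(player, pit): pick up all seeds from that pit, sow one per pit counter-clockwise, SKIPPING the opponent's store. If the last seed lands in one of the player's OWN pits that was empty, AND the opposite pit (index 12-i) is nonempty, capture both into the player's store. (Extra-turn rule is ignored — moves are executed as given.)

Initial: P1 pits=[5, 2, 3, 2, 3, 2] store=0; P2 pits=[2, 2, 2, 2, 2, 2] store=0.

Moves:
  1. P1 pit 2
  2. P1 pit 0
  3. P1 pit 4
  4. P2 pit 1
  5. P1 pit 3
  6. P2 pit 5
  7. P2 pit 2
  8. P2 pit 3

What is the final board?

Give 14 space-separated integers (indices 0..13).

Move 1: P1 pit2 -> P1=[5,2,0,3,4,3](0) P2=[2,2,2,2,2,2](0)
Move 2: P1 pit0 -> P1=[0,3,1,4,5,4](0) P2=[2,2,2,2,2,2](0)
Move 3: P1 pit4 -> P1=[0,3,1,4,0,5](1) P2=[3,3,3,2,2,2](0)
Move 4: P2 pit1 -> P1=[0,3,1,4,0,5](1) P2=[3,0,4,3,3,2](0)
Move 5: P1 pit3 -> P1=[0,3,1,0,1,6](2) P2=[4,0,4,3,3,2](0)
Move 6: P2 pit5 -> P1=[1,3,1,0,1,6](2) P2=[4,0,4,3,3,0](1)
Move 7: P2 pit2 -> P1=[1,3,1,0,1,6](2) P2=[4,0,0,4,4,1](2)
Move 8: P2 pit3 -> P1=[2,3,1,0,1,6](2) P2=[4,0,0,0,5,2](3)

Answer: 2 3 1 0 1 6 2 4 0 0 0 5 2 3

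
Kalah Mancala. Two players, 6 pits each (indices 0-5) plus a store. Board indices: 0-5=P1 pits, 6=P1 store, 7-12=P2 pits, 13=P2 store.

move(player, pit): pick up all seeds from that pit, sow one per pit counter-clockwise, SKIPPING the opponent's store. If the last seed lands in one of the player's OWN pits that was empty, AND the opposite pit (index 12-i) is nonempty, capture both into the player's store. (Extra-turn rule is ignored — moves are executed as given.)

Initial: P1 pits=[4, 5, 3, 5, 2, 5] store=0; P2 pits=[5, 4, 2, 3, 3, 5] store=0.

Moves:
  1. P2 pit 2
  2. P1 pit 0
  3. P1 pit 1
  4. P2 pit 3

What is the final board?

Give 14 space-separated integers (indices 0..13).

Answer: 1 0 5 7 4 6 1 6 4 0 0 5 6 1

Derivation:
Move 1: P2 pit2 -> P1=[4,5,3,5,2,5](0) P2=[5,4,0,4,4,5](0)
Move 2: P1 pit0 -> P1=[0,6,4,6,3,5](0) P2=[5,4,0,4,4,5](0)
Move 3: P1 pit1 -> P1=[0,0,5,7,4,6](1) P2=[6,4,0,4,4,5](0)
Move 4: P2 pit3 -> P1=[1,0,5,7,4,6](1) P2=[6,4,0,0,5,6](1)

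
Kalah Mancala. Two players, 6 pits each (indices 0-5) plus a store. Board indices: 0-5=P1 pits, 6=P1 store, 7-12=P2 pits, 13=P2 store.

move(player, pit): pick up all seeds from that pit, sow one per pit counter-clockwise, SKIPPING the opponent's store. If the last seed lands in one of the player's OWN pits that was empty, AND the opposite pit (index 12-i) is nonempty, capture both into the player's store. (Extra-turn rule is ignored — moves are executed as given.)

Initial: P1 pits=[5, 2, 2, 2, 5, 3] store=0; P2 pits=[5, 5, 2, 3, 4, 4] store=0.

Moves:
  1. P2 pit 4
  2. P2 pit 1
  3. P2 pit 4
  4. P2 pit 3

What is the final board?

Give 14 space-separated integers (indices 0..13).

Move 1: P2 pit4 -> P1=[6,3,2,2,5,3](0) P2=[5,5,2,3,0,5](1)
Move 2: P2 pit1 -> P1=[6,3,2,2,5,3](0) P2=[5,0,3,4,1,6](2)
Move 3: P2 pit4 -> P1=[6,3,2,2,5,3](0) P2=[5,0,3,4,0,7](2)
Move 4: P2 pit3 -> P1=[7,3,2,2,5,3](0) P2=[5,0,3,0,1,8](3)

Answer: 7 3 2 2 5 3 0 5 0 3 0 1 8 3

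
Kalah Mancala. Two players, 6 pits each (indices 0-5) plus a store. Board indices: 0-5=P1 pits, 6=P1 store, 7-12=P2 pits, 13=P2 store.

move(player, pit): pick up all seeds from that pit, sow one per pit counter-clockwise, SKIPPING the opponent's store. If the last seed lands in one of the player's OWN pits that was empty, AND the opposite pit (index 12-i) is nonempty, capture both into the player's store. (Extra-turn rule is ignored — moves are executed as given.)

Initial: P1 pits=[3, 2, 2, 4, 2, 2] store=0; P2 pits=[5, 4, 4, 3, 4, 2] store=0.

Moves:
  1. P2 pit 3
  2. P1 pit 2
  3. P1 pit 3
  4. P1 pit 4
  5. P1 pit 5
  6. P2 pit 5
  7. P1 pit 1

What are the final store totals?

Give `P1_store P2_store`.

Move 1: P2 pit3 -> P1=[3,2,2,4,2,2](0) P2=[5,4,4,0,5,3](1)
Move 2: P1 pit2 -> P1=[3,2,0,5,3,2](0) P2=[5,4,4,0,5,3](1)
Move 3: P1 pit3 -> P1=[3,2,0,0,4,3](1) P2=[6,5,4,0,5,3](1)
Move 4: P1 pit4 -> P1=[3,2,0,0,0,4](2) P2=[7,6,4,0,5,3](1)
Move 5: P1 pit5 -> P1=[3,2,0,0,0,0](3) P2=[8,7,5,0,5,3](1)
Move 6: P2 pit5 -> P1=[4,3,0,0,0,0](3) P2=[8,7,5,0,5,0](2)
Move 7: P1 pit1 -> P1=[4,0,1,1,0,0](11) P2=[8,0,5,0,5,0](2)

Answer: 11 2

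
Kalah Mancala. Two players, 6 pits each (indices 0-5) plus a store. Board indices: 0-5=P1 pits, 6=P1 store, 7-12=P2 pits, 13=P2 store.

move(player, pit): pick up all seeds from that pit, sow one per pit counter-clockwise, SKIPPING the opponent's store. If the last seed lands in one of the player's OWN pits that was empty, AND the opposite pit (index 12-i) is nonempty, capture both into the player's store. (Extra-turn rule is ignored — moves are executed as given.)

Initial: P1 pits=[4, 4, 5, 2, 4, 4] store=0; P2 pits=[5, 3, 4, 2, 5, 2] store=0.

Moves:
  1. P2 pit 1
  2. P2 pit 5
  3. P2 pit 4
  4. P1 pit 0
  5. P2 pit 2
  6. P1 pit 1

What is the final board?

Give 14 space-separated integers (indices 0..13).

Move 1: P2 pit1 -> P1=[4,4,5,2,4,4](0) P2=[5,0,5,3,6,2](0)
Move 2: P2 pit5 -> P1=[5,4,5,2,4,4](0) P2=[5,0,5,3,6,0](1)
Move 3: P2 pit4 -> P1=[6,5,6,3,4,4](0) P2=[5,0,5,3,0,1](2)
Move 4: P1 pit0 -> P1=[0,6,7,4,5,5](1) P2=[5,0,5,3,0,1](2)
Move 5: P2 pit2 -> P1=[1,6,7,4,5,5](1) P2=[5,0,0,4,1,2](3)
Move 6: P1 pit1 -> P1=[1,0,8,5,6,6](2) P2=[6,0,0,4,1,2](3)

Answer: 1 0 8 5 6 6 2 6 0 0 4 1 2 3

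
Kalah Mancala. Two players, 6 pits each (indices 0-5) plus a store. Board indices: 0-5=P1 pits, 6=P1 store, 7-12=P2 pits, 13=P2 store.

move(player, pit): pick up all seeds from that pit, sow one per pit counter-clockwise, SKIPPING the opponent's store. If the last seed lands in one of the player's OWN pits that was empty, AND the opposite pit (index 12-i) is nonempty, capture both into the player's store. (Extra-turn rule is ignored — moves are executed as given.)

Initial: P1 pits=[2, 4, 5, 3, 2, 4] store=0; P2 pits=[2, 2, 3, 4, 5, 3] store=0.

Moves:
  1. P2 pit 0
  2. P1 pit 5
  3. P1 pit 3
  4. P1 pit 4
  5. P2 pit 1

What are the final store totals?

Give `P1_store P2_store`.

Answer: 3 0

Derivation:
Move 1: P2 pit0 -> P1=[2,4,5,3,2,4](0) P2=[0,3,4,4,5,3](0)
Move 2: P1 pit5 -> P1=[2,4,5,3,2,0](1) P2=[1,4,5,4,5,3](0)
Move 3: P1 pit3 -> P1=[2,4,5,0,3,1](2) P2=[1,4,5,4,5,3](0)
Move 4: P1 pit4 -> P1=[2,4,5,0,0,2](3) P2=[2,4,5,4,5,3](0)
Move 5: P2 pit1 -> P1=[2,4,5,0,0,2](3) P2=[2,0,6,5,6,4](0)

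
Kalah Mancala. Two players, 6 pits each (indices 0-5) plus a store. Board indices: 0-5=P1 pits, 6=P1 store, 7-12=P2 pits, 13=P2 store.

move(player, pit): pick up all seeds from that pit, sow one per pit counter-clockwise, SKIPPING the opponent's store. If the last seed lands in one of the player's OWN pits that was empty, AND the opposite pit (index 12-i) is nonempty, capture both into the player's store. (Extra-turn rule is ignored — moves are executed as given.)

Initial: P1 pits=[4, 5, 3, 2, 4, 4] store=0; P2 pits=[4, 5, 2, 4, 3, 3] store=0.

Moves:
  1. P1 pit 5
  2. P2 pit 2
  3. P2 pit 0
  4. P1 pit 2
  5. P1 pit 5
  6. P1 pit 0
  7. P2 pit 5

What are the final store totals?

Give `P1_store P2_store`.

Answer: 2 1

Derivation:
Move 1: P1 pit5 -> P1=[4,5,3,2,4,0](1) P2=[5,6,3,4,3,3](0)
Move 2: P2 pit2 -> P1=[4,5,3,2,4,0](1) P2=[5,6,0,5,4,4](0)
Move 3: P2 pit0 -> P1=[4,5,3,2,4,0](1) P2=[0,7,1,6,5,5](0)
Move 4: P1 pit2 -> P1=[4,5,0,3,5,1](1) P2=[0,7,1,6,5,5](0)
Move 5: P1 pit5 -> P1=[4,5,0,3,5,0](2) P2=[0,7,1,6,5,5](0)
Move 6: P1 pit0 -> P1=[0,6,1,4,6,0](2) P2=[0,7,1,6,5,5](0)
Move 7: P2 pit5 -> P1=[1,7,2,5,6,0](2) P2=[0,7,1,6,5,0](1)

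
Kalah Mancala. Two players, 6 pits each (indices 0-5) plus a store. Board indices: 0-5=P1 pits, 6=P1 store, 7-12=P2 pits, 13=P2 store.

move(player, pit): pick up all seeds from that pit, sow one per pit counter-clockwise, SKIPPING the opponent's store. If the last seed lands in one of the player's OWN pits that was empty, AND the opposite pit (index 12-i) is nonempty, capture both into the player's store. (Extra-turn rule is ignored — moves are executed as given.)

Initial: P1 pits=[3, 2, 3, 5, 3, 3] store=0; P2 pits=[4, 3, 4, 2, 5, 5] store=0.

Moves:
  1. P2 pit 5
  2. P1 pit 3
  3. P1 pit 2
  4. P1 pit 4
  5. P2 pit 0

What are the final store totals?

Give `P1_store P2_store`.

Answer: 3 2

Derivation:
Move 1: P2 pit5 -> P1=[4,3,4,6,3,3](0) P2=[4,3,4,2,5,0](1)
Move 2: P1 pit3 -> P1=[4,3,4,0,4,4](1) P2=[5,4,5,2,5,0](1)
Move 3: P1 pit2 -> P1=[4,3,0,1,5,5](2) P2=[5,4,5,2,5,0](1)
Move 4: P1 pit4 -> P1=[4,3,0,1,0,6](3) P2=[6,5,6,2,5,0](1)
Move 5: P2 pit0 -> P1=[4,3,0,1,0,6](3) P2=[0,6,7,3,6,1](2)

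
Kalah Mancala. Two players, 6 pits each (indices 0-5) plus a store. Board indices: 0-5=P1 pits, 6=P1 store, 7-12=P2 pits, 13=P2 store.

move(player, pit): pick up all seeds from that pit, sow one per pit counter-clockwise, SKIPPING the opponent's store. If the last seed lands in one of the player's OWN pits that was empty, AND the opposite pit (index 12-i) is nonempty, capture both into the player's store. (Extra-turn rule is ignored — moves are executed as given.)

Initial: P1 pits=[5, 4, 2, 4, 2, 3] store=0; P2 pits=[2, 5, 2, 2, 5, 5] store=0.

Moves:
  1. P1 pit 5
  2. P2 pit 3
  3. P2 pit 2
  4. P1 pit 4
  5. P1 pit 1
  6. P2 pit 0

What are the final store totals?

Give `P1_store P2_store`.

Answer: 2 0

Derivation:
Move 1: P1 pit5 -> P1=[5,4,2,4,2,0](1) P2=[3,6,2,2,5,5](0)
Move 2: P2 pit3 -> P1=[5,4,2,4,2,0](1) P2=[3,6,2,0,6,6](0)
Move 3: P2 pit2 -> P1=[5,4,2,4,2,0](1) P2=[3,6,0,1,7,6](0)
Move 4: P1 pit4 -> P1=[5,4,2,4,0,1](2) P2=[3,6,0,1,7,6](0)
Move 5: P1 pit1 -> P1=[5,0,3,5,1,2](2) P2=[3,6,0,1,7,6](0)
Move 6: P2 pit0 -> P1=[5,0,3,5,1,2](2) P2=[0,7,1,2,7,6](0)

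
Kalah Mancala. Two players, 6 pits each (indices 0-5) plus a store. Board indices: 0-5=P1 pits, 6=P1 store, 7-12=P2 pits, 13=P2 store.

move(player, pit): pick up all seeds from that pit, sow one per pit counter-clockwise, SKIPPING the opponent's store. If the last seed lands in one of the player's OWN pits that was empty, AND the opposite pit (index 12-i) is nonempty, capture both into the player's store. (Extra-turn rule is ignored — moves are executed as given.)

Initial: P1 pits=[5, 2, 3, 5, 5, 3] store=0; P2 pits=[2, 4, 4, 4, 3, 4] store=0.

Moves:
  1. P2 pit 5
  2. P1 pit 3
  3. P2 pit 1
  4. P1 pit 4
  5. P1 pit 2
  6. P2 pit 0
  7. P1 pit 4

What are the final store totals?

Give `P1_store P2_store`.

Answer: 3 2

Derivation:
Move 1: P2 pit5 -> P1=[6,3,4,5,5,3](0) P2=[2,4,4,4,3,0](1)
Move 2: P1 pit3 -> P1=[6,3,4,0,6,4](1) P2=[3,5,4,4,3,0](1)
Move 3: P2 pit1 -> P1=[6,3,4,0,6,4](1) P2=[3,0,5,5,4,1](2)
Move 4: P1 pit4 -> P1=[6,3,4,0,0,5](2) P2=[4,1,6,6,4,1](2)
Move 5: P1 pit2 -> P1=[6,3,0,1,1,6](3) P2=[4,1,6,6,4,1](2)
Move 6: P2 pit0 -> P1=[6,3,0,1,1,6](3) P2=[0,2,7,7,5,1](2)
Move 7: P1 pit4 -> P1=[6,3,0,1,0,7](3) P2=[0,2,7,7,5,1](2)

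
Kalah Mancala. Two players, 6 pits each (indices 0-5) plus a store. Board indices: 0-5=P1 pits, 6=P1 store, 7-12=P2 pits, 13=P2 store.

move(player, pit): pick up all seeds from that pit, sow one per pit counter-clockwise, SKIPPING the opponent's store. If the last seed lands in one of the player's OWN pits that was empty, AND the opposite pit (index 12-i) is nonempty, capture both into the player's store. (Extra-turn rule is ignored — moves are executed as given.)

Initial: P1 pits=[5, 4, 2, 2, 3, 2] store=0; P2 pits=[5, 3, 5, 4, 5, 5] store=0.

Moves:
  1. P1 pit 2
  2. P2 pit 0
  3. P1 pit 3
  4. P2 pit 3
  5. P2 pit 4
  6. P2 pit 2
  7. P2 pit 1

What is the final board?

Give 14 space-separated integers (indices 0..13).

Answer: 8 7 1 1 6 3 1 0 0 1 2 2 10 3

Derivation:
Move 1: P1 pit2 -> P1=[5,4,0,3,4,2](0) P2=[5,3,5,4,5,5](0)
Move 2: P2 pit0 -> P1=[5,4,0,3,4,2](0) P2=[0,4,6,5,6,6](0)
Move 3: P1 pit3 -> P1=[5,4,0,0,5,3](1) P2=[0,4,6,5,6,6](0)
Move 4: P2 pit3 -> P1=[6,5,0,0,5,3](1) P2=[0,4,6,0,7,7](1)
Move 5: P2 pit4 -> P1=[7,6,1,1,6,3](1) P2=[0,4,6,0,0,8](2)
Move 6: P2 pit2 -> P1=[8,7,1,1,6,3](1) P2=[0,4,0,1,1,9](3)
Move 7: P2 pit1 -> P1=[8,7,1,1,6,3](1) P2=[0,0,1,2,2,10](3)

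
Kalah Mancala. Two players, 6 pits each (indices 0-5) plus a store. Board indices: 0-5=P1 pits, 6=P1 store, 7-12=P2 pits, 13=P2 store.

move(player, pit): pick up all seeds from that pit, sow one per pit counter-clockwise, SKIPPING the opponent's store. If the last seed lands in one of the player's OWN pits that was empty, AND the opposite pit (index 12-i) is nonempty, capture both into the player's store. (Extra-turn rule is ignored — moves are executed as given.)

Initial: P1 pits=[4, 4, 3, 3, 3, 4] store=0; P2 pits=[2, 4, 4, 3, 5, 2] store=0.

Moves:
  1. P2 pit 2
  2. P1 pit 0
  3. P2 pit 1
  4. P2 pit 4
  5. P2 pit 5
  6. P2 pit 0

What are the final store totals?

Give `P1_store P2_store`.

Move 1: P2 pit2 -> P1=[4,4,3,3,3,4](0) P2=[2,4,0,4,6,3](1)
Move 2: P1 pit0 -> P1=[0,5,4,4,4,4](0) P2=[2,4,0,4,6,3](1)
Move 3: P2 pit1 -> P1=[0,5,4,4,4,4](0) P2=[2,0,1,5,7,4](1)
Move 4: P2 pit4 -> P1=[1,6,5,5,5,4](0) P2=[2,0,1,5,0,5](2)
Move 5: P2 pit5 -> P1=[2,7,6,6,5,4](0) P2=[2,0,1,5,0,0](3)
Move 6: P2 pit0 -> P1=[2,7,6,6,5,4](0) P2=[0,1,2,5,0,0](3)

Answer: 0 3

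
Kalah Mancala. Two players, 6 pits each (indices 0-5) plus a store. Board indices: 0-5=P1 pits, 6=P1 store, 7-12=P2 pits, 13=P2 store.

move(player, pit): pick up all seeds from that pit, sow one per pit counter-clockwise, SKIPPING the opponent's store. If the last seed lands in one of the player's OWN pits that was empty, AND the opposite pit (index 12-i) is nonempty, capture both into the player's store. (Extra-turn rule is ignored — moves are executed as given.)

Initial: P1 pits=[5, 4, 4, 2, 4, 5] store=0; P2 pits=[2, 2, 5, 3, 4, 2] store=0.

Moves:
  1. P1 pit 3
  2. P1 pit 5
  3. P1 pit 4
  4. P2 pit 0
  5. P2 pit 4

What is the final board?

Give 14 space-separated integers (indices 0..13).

Answer: 6 5 5 1 0 1 2 0 5 8 5 0 3 1

Derivation:
Move 1: P1 pit3 -> P1=[5,4,4,0,5,6](0) P2=[2,2,5,3,4,2](0)
Move 2: P1 pit5 -> P1=[5,4,4,0,5,0](1) P2=[3,3,6,4,5,2](0)
Move 3: P1 pit4 -> P1=[5,4,4,0,0,1](2) P2=[4,4,7,4,5,2](0)
Move 4: P2 pit0 -> P1=[5,4,4,0,0,1](2) P2=[0,5,8,5,6,2](0)
Move 5: P2 pit4 -> P1=[6,5,5,1,0,1](2) P2=[0,5,8,5,0,3](1)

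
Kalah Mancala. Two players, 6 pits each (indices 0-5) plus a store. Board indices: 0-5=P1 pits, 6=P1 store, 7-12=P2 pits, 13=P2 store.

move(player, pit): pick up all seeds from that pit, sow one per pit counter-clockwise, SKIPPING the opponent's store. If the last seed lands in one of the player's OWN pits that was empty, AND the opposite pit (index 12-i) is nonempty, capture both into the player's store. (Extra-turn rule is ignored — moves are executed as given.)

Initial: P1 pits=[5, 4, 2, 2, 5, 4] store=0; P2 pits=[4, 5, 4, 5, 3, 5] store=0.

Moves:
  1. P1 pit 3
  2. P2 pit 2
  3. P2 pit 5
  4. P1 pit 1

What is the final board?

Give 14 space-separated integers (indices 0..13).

Move 1: P1 pit3 -> P1=[5,4,2,0,6,5](0) P2=[4,5,4,5,3,5](0)
Move 2: P2 pit2 -> P1=[5,4,2,0,6,5](0) P2=[4,5,0,6,4,6](1)
Move 3: P2 pit5 -> P1=[6,5,3,1,7,5](0) P2=[4,5,0,6,4,0](2)
Move 4: P1 pit1 -> P1=[6,0,4,2,8,6](1) P2=[4,5,0,6,4,0](2)

Answer: 6 0 4 2 8 6 1 4 5 0 6 4 0 2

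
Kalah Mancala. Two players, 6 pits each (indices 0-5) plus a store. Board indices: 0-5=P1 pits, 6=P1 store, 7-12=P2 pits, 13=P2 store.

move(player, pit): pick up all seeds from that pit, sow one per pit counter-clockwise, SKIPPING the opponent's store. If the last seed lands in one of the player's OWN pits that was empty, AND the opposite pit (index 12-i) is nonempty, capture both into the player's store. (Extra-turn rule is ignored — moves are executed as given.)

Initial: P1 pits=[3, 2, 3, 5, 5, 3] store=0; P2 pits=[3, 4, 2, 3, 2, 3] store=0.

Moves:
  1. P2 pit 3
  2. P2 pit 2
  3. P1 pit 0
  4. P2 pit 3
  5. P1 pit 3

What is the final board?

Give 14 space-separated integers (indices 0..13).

Answer: 0 3 4 0 6 4 1 4 5 1 0 5 4 1

Derivation:
Move 1: P2 pit3 -> P1=[3,2,3,5,5,3](0) P2=[3,4,2,0,3,4](1)
Move 2: P2 pit2 -> P1=[3,2,3,5,5,3](0) P2=[3,4,0,1,4,4](1)
Move 3: P1 pit0 -> P1=[0,3,4,6,5,3](0) P2=[3,4,0,1,4,4](1)
Move 4: P2 pit3 -> P1=[0,3,4,6,5,3](0) P2=[3,4,0,0,5,4](1)
Move 5: P1 pit3 -> P1=[0,3,4,0,6,4](1) P2=[4,5,1,0,5,4](1)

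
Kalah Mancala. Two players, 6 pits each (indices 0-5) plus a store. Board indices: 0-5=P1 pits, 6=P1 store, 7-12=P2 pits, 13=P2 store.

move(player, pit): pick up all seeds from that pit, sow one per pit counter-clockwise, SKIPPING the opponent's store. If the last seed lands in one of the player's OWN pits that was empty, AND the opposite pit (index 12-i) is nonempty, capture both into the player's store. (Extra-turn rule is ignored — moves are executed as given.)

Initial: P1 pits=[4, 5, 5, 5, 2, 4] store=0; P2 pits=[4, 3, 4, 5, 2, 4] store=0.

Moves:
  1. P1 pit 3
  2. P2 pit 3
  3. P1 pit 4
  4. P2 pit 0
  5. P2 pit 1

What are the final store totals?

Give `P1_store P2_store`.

Move 1: P1 pit3 -> P1=[4,5,5,0,3,5](1) P2=[5,4,4,5,2,4](0)
Move 2: P2 pit3 -> P1=[5,6,5,0,3,5](1) P2=[5,4,4,0,3,5](1)
Move 3: P1 pit4 -> P1=[5,6,5,0,0,6](2) P2=[6,4,4,0,3,5](1)
Move 4: P2 pit0 -> P1=[5,6,5,0,0,6](2) P2=[0,5,5,1,4,6](2)
Move 5: P2 pit1 -> P1=[5,6,5,0,0,6](2) P2=[0,0,6,2,5,7](3)

Answer: 2 3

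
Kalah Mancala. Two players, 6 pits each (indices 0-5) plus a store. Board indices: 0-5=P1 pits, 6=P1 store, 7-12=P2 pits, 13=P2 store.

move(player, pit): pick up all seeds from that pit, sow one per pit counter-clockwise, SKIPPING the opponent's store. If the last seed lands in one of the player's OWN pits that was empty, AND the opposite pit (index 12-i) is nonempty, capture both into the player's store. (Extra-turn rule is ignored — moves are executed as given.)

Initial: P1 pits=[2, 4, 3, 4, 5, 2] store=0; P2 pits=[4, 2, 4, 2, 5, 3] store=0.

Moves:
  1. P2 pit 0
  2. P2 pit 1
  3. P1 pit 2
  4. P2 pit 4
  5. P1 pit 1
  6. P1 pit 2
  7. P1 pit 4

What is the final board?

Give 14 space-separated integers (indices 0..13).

Move 1: P2 pit0 -> P1=[2,4,3,4,5,2](0) P2=[0,3,5,3,6,3](0)
Move 2: P2 pit1 -> P1=[2,4,3,4,5,2](0) P2=[0,0,6,4,7,3](0)
Move 3: P1 pit2 -> P1=[2,4,0,5,6,3](0) P2=[0,0,6,4,7,3](0)
Move 4: P2 pit4 -> P1=[3,5,1,6,7,3](0) P2=[0,0,6,4,0,4](1)
Move 5: P1 pit1 -> P1=[3,0,2,7,8,4](1) P2=[0,0,6,4,0,4](1)
Move 6: P1 pit2 -> P1=[3,0,0,8,9,4](1) P2=[0,0,6,4,0,4](1)
Move 7: P1 pit4 -> P1=[4,0,0,8,0,5](2) P2=[1,1,7,5,1,5](1)

Answer: 4 0 0 8 0 5 2 1 1 7 5 1 5 1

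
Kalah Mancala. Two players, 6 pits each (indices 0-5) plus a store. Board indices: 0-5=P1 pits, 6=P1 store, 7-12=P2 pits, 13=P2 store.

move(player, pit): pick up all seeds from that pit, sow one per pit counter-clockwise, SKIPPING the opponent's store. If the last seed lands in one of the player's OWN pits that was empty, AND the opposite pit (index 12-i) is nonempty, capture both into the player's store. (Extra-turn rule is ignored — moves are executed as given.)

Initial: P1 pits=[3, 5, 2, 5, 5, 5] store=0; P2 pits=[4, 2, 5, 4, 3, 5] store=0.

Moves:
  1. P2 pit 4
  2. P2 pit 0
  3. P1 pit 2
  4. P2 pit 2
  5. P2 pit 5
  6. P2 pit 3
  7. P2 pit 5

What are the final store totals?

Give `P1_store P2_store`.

Answer: 0 11

Derivation:
Move 1: P2 pit4 -> P1=[4,5,2,5,5,5](0) P2=[4,2,5,4,0,6](1)
Move 2: P2 pit0 -> P1=[4,0,2,5,5,5](0) P2=[0,3,6,5,0,6](7)
Move 3: P1 pit2 -> P1=[4,0,0,6,6,5](0) P2=[0,3,6,5,0,6](7)
Move 4: P2 pit2 -> P1=[5,1,0,6,6,5](0) P2=[0,3,0,6,1,7](8)
Move 5: P2 pit5 -> P1=[6,2,1,7,7,6](0) P2=[0,3,0,6,1,0](9)
Move 6: P2 pit3 -> P1=[7,3,2,7,7,6](0) P2=[0,3,0,0,2,1](10)
Move 7: P2 pit5 -> P1=[7,3,2,7,7,6](0) P2=[0,3,0,0,2,0](11)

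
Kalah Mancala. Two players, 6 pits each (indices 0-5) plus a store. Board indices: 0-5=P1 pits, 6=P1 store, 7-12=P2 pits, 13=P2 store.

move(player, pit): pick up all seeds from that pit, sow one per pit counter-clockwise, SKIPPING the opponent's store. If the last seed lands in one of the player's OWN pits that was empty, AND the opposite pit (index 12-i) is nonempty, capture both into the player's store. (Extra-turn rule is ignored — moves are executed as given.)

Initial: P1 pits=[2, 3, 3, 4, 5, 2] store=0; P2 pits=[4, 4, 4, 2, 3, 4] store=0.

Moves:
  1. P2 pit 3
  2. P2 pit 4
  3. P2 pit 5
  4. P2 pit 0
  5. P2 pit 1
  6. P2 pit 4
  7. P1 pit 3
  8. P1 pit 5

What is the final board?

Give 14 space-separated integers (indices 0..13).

Answer: 4 0 4 0 7 0 2 2 2 6 2 0 2 9

Derivation:
Move 1: P2 pit3 -> P1=[2,3,3,4,5,2](0) P2=[4,4,4,0,4,5](0)
Move 2: P2 pit4 -> P1=[3,4,3,4,5,2](0) P2=[4,4,4,0,0,6](1)
Move 3: P2 pit5 -> P1=[4,5,4,5,6,2](0) P2=[4,4,4,0,0,0](2)
Move 4: P2 pit0 -> P1=[4,0,4,5,6,2](0) P2=[0,5,5,1,0,0](8)
Move 5: P2 pit1 -> P1=[4,0,4,5,6,2](0) P2=[0,0,6,2,1,1](9)
Move 6: P2 pit4 -> P1=[4,0,4,5,6,2](0) P2=[0,0,6,2,0,2](9)
Move 7: P1 pit3 -> P1=[4,0,4,0,7,3](1) P2=[1,1,6,2,0,2](9)
Move 8: P1 pit5 -> P1=[4,0,4,0,7,0](2) P2=[2,2,6,2,0,2](9)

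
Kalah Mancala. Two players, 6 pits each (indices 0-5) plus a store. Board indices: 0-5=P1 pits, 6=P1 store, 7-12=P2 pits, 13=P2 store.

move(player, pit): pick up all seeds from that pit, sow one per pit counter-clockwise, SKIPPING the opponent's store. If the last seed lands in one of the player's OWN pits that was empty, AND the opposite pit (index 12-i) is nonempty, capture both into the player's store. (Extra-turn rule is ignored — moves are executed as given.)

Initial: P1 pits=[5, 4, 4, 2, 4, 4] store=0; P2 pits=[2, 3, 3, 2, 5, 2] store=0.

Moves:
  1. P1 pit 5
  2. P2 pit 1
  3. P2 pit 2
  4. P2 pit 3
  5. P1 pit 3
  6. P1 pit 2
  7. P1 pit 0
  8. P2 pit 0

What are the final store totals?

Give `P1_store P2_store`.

Answer: 7 10

Derivation:
Move 1: P1 pit5 -> P1=[5,4,4,2,4,0](1) P2=[3,4,4,2,5,2](0)
Move 2: P2 pit1 -> P1=[5,4,4,2,4,0](1) P2=[3,0,5,3,6,3](0)
Move 3: P2 pit2 -> P1=[6,4,4,2,4,0](1) P2=[3,0,0,4,7,4](1)
Move 4: P2 pit3 -> P1=[7,4,4,2,4,0](1) P2=[3,0,0,0,8,5](2)
Move 5: P1 pit3 -> P1=[7,4,4,0,5,0](5) P2=[0,0,0,0,8,5](2)
Move 6: P1 pit2 -> P1=[7,4,0,1,6,1](6) P2=[0,0,0,0,8,5](2)
Move 7: P1 pit0 -> P1=[0,5,1,2,7,2](7) P2=[1,0,0,0,8,5](2)
Move 8: P2 pit0 -> P1=[0,5,1,2,0,2](7) P2=[0,0,0,0,8,5](10)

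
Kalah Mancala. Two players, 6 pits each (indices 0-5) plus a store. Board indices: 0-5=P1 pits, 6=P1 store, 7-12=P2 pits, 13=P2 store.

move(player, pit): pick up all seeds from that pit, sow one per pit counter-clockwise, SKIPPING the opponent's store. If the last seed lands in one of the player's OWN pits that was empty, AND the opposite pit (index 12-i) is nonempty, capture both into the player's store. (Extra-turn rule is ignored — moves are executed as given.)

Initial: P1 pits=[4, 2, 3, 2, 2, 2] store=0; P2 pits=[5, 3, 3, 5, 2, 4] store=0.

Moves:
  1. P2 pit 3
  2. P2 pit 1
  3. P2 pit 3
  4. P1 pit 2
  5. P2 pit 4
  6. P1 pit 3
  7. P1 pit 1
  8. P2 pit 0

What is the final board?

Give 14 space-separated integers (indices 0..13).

Answer: 6 0 2 1 5 5 1 0 1 5 1 1 7 2

Derivation:
Move 1: P2 pit3 -> P1=[5,3,3,2,2,2](0) P2=[5,3,3,0,3,5](1)
Move 2: P2 pit1 -> P1=[5,3,3,2,2,2](0) P2=[5,0,4,1,4,5](1)
Move 3: P2 pit3 -> P1=[5,3,3,2,2,2](0) P2=[5,0,4,0,5,5](1)
Move 4: P1 pit2 -> P1=[5,3,0,3,3,3](0) P2=[5,0,4,0,5,5](1)
Move 5: P2 pit4 -> P1=[6,4,1,3,3,3](0) P2=[5,0,4,0,0,6](2)
Move 6: P1 pit3 -> P1=[6,4,1,0,4,4](1) P2=[5,0,4,0,0,6](2)
Move 7: P1 pit1 -> P1=[6,0,2,1,5,5](1) P2=[5,0,4,0,0,6](2)
Move 8: P2 pit0 -> P1=[6,0,2,1,5,5](1) P2=[0,1,5,1,1,7](2)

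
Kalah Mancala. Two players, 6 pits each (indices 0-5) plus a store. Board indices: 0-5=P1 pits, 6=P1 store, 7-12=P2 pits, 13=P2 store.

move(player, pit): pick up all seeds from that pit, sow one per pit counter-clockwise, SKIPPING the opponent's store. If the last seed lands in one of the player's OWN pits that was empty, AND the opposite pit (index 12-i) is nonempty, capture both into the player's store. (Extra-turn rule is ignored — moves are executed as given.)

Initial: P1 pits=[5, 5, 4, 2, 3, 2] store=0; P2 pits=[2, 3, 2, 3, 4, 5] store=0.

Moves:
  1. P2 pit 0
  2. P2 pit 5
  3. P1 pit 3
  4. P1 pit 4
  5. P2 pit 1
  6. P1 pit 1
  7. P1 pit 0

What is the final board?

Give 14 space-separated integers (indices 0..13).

Move 1: P2 pit0 -> P1=[5,5,4,2,3,2](0) P2=[0,4,3,3,4,5](0)
Move 2: P2 pit5 -> P1=[6,6,5,3,3,2](0) P2=[0,4,3,3,4,0](1)
Move 3: P1 pit3 -> P1=[6,6,5,0,4,3](1) P2=[0,4,3,3,4,0](1)
Move 4: P1 pit4 -> P1=[6,6,5,0,0,4](2) P2=[1,5,3,3,4,0](1)
Move 5: P2 pit1 -> P1=[6,6,5,0,0,4](2) P2=[1,0,4,4,5,1](2)
Move 6: P1 pit1 -> P1=[6,0,6,1,1,5](3) P2=[2,0,4,4,5,1](2)
Move 7: P1 pit0 -> P1=[0,1,7,2,2,6](4) P2=[2,0,4,4,5,1](2)

Answer: 0 1 7 2 2 6 4 2 0 4 4 5 1 2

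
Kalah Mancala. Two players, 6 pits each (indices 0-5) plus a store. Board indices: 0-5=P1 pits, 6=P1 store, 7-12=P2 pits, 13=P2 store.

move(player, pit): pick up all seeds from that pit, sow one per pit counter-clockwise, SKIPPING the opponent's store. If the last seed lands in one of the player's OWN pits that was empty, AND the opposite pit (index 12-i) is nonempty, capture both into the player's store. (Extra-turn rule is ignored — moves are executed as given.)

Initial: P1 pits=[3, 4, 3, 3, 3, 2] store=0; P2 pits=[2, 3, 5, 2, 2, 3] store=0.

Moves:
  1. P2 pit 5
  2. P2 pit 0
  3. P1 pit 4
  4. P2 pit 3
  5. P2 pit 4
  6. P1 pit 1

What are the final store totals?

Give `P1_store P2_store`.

Answer: 2 7

Derivation:
Move 1: P2 pit5 -> P1=[4,5,3,3,3,2](0) P2=[2,3,5,2,2,0](1)
Move 2: P2 pit0 -> P1=[4,5,3,3,3,2](0) P2=[0,4,6,2,2,0](1)
Move 3: P1 pit4 -> P1=[4,5,3,3,0,3](1) P2=[1,4,6,2,2,0](1)
Move 4: P2 pit3 -> P1=[0,5,3,3,0,3](1) P2=[1,4,6,0,3,0](6)
Move 5: P2 pit4 -> P1=[1,5,3,3,0,3](1) P2=[1,4,6,0,0,1](7)
Move 6: P1 pit1 -> P1=[1,0,4,4,1,4](2) P2=[1,4,6,0,0,1](7)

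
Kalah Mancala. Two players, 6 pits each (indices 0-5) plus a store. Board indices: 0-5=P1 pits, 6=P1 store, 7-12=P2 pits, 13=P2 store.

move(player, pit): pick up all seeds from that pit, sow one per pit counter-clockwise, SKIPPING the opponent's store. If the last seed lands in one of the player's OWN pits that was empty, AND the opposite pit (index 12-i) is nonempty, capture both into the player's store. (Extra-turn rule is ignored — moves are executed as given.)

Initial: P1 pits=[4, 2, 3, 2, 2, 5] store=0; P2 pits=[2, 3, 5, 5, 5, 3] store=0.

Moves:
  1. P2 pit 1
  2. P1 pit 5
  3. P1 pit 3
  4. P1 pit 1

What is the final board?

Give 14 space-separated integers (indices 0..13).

Answer: 4 0 4 0 3 0 13 0 1 0 7 6 3 0

Derivation:
Move 1: P2 pit1 -> P1=[4,2,3,2,2,5](0) P2=[2,0,6,6,6,3](0)
Move 2: P1 pit5 -> P1=[4,2,3,2,2,0](1) P2=[3,1,7,7,6,3](0)
Move 3: P1 pit3 -> P1=[4,2,3,0,3,0](5) P2=[0,1,7,7,6,3](0)
Move 4: P1 pit1 -> P1=[4,0,4,0,3,0](13) P2=[0,1,0,7,6,3](0)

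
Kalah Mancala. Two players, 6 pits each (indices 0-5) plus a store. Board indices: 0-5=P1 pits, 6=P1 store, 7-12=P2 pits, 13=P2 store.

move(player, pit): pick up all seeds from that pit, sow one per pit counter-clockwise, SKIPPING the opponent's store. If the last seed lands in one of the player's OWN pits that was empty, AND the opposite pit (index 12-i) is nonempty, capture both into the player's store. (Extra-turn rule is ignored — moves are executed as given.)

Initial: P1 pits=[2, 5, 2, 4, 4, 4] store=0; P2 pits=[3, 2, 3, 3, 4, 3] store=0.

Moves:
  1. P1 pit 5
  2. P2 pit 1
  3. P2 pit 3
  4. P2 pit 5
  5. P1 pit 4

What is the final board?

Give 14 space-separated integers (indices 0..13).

Move 1: P1 pit5 -> P1=[2,5,2,4,4,0](1) P2=[4,3,4,3,4,3](0)
Move 2: P2 pit1 -> P1=[2,5,2,4,4,0](1) P2=[4,0,5,4,5,3](0)
Move 3: P2 pit3 -> P1=[3,5,2,4,4,0](1) P2=[4,0,5,0,6,4](1)
Move 4: P2 pit5 -> P1=[4,6,3,4,4,0](1) P2=[4,0,5,0,6,0](2)
Move 5: P1 pit4 -> P1=[4,6,3,4,0,1](2) P2=[5,1,5,0,6,0](2)

Answer: 4 6 3 4 0 1 2 5 1 5 0 6 0 2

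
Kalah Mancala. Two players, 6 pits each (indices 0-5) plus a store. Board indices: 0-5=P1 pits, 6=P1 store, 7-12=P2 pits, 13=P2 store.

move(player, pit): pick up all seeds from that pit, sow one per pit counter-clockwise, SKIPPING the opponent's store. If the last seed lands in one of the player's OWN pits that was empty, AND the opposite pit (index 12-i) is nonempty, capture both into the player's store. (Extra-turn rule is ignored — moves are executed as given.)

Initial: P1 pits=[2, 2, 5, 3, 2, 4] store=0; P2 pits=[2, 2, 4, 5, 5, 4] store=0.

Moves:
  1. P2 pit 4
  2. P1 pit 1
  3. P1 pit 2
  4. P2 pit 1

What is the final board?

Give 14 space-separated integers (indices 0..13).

Answer: 3 0 0 5 4 5 1 3 0 6 6 1 5 1

Derivation:
Move 1: P2 pit4 -> P1=[3,3,6,3,2,4](0) P2=[2,2,4,5,0,5](1)
Move 2: P1 pit1 -> P1=[3,0,7,4,3,4](0) P2=[2,2,4,5,0,5](1)
Move 3: P1 pit2 -> P1=[3,0,0,5,4,5](1) P2=[3,3,5,5,0,5](1)
Move 4: P2 pit1 -> P1=[3,0,0,5,4,5](1) P2=[3,0,6,6,1,5](1)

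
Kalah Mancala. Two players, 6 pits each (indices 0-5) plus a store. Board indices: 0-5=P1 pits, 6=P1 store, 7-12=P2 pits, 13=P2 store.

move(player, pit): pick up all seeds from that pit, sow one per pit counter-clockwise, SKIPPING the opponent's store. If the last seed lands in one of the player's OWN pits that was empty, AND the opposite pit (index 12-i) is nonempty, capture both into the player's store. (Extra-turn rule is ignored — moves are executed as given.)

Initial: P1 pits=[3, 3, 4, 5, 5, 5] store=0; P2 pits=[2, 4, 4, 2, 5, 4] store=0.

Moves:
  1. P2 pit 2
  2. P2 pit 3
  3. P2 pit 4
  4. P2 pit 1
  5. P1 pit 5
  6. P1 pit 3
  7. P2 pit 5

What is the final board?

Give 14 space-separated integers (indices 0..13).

Move 1: P2 pit2 -> P1=[3,3,4,5,5,5](0) P2=[2,4,0,3,6,5](1)
Move 2: P2 pit3 -> P1=[3,3,4,5,5,5](0) P2=[2,4,0,0,7,6](2)
Move 3: P2 pit4 -> P1=[4,4,5,6,6,5](0) P2=[2,4,0,0,0,7](3)
Move 4: P2 pit1 -> P1=[4,4,5,6,6,5](0) P2=[2,0,1,1,1,8](3)
Move 5: P1 pit5 -> P1=[4,4,5,6,6,0](1) P2=[3,1,2,2,1,8](3)
Move 6: P1 pit3 -> P1=[4,4,5,0,7,1](2) P2=[4,2,3,2,1,8](3)
Move 7: P2 pit5 -> P1=[5,5,6,1,8,2](2) P2=[5,2,3,2,1,0](4)

Answer: 5 5 6 1 8 2 2 5 2 3 2 1 0 4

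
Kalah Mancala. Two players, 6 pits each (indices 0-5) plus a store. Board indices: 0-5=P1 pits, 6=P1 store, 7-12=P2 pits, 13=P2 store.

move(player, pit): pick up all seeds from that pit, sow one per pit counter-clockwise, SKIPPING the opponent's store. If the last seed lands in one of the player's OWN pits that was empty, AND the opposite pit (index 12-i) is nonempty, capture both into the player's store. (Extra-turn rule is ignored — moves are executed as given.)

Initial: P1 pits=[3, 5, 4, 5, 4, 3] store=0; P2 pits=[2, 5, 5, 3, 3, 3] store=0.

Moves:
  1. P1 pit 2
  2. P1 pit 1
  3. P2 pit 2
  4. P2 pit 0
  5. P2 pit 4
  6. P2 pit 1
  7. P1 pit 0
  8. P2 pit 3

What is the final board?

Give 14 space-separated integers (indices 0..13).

Move 1: P1 pit2 -> P1=[3,5,0,6,5,4](1) P2=[2,5,5,3,3,3](0)
Move 2: P1 pit1 -> P1=[3,0,1,7,6,5](2) P2=[2,5,5,3,3,3](0)
Move 3: P2 pit2 -> P1=[4,0,1,7,6,5](2) P2=[2,5,0,4,4,4](1)
Move 4: P2 pit0 -> P1=[4,0,1,0,6,5](2) P2=[0,6,0,4,4,4](9)
Move 5: P2 pit4 -> P1=[5,1,1,0,6,5](2) P2=[0,6,0,4,0,5](10)
Move 6: P2 pit1 -> P1=[6,1,1,0,6,5](2) P2=[0,0,1,5,1,6](11)
Move 7: P1 pit0 -> P1=[0,2,2,1,7,6](3) P2=[0,0,1,5,1,6](11)
Move 8: P2 pit3 -> P1=[1,3,2,1,7,6](3) P2=[0,0,1,0,2,7](12)

Answer: 1 3 2 1 7 6 3 0 0 1 0 2 7 12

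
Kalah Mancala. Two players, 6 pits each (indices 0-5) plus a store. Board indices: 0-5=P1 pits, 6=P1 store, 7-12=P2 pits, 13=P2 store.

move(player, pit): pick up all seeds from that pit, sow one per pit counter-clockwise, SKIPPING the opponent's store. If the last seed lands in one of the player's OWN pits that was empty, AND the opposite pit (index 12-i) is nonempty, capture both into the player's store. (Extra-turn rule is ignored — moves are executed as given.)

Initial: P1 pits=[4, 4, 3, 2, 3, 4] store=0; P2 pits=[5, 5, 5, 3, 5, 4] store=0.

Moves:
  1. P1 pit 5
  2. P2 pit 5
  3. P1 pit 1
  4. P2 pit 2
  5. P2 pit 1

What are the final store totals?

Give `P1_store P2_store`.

Answer: 2 3

Derivation:
Move 1: P1 pit5 -> P1=[4,4,3,2,3,0](1) P2=[6,6,6,3,5,4](0)
Move 2: P2 pit5 -> P1=[5,5,4,2,3,0](1) P2=[6,6,6,3,5,0](1)
Move 3: P1 pit1 -> P1=[5,0,5,3,4,1](2) P2=[6,6,6,3,5,0](1)
Move 4: P2 pit2 -> P1=[6,1,5,3,4,1](2) P2=[6,6,0,4,6,1](2)
Move 5: P2 pit1 -> P1=[7,1,5,3,4,1](2) P2=[6,0,1,5,7,2](3)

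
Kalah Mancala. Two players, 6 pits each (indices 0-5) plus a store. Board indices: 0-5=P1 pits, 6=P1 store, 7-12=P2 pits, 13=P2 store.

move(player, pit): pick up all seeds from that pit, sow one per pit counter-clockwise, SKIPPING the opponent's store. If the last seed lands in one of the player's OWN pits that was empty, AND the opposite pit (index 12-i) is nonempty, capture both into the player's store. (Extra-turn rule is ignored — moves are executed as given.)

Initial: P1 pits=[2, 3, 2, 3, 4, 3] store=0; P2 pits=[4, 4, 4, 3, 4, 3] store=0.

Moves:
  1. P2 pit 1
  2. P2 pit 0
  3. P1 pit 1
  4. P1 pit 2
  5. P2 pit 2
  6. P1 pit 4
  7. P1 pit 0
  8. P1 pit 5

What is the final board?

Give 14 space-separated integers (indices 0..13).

Move 1: P2 pit1 -> P1=[2,3,2,3,4,3](0) P2=[4,0,5,4,5,4](0)
Move 2: P2 pit0 -> P1=[2,3,2,3,4,3](0) P2=[0,1,6,5,6,4](0)
Move 3: P1 pit1 -> P1=[2,0,3,4,5,3](0) P2=[0,1,6,5,6,4](0)
Move 4: P1 pit2 -> P1=[2,0,0,5,6,4](0) P2=[0,1,6,5,6,4](0)
Move 5: P2 pit2 -> P1=[3,1,0,5,6,4](0) P2=[0,1,0,6,7,5](1)
Move 6: P1 pit4 -> P1=[3,1,0,5,0,5](1) P2=[1,2,1,7,7,5](1)
Move 7: P1 pit0 -> P1=[0,2,1,6,0,5](1) P2=[1,2,1,7,7,5](1)
Move 8: P1 pit5 -> P1=[0,2,1,6,0,0](2) P2=[2,3,2,8,7,5](1)

Answer: 0 2 1 6 0 0 2 2 3 2 8 7 5 1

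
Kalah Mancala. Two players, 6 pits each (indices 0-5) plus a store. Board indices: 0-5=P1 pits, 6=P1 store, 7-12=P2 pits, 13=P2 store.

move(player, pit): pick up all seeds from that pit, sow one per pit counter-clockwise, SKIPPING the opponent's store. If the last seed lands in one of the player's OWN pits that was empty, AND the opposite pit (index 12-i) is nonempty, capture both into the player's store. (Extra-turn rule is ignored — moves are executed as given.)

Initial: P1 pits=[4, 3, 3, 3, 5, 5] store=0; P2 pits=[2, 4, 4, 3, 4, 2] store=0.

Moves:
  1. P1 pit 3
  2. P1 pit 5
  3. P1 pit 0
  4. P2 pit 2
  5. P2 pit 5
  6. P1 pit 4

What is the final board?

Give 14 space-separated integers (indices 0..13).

Move 1: P1 pit3 -> P1=[4,3,3,0,6,6](1) P2=[2,4,4,3,4,2](0)
Move 2: P1 pit5 -> P1=[4,3,3,0,6,0](2) P2=[3,5,5,4,5,2](0)
Move 3: P1 pit0 -> P1=[0,4,4,1,7,0](2) P2=[3,5,5,4,5,2](0)
Move 4: P2 pit2 -> P1=[1,4,4,1,7,0](2) P2=[3,5,0,5,6,3](1)
Move 5: P2 pit5 -> P1=[2,5,4,1,7,0](2) P2=[3,5,0,5,6,0](2)
Move 6: P1 pit4 -> P1=[2,5,4,1,0,1](3) P2=[4,6,1,6,7,0](2)

Answer: 2 5 4 1 0 1 3 4 6 1 6 7 0 2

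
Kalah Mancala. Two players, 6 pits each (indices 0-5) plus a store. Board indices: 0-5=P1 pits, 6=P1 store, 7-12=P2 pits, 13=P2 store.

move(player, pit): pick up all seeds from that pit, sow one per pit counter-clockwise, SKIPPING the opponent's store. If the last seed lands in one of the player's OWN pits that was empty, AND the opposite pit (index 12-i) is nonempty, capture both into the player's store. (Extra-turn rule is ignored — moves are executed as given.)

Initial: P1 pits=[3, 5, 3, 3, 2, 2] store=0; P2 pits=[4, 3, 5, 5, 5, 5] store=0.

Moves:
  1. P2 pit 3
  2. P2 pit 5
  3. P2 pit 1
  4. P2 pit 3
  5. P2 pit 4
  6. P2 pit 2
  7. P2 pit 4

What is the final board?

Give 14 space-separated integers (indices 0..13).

Move 1: P2 pit3 -> P1=[4,6,3,3,2,2](0) P2=[4,3,5,0,6,6](1)
Move 2: P2 pit5 -> P1=[5,7,4,4,3,2](0) P2=[4,3,5,0,6,0](2)
Move 3: P2 pit1 -> P1=[5,7,4,4,3,2](0) P2=[4,0,6,1,7,0](2)
Move 4: P2 pit3 -> P1=[5,7,4,4,3,2](0) P2=[4,0,6,0,8,0](2)
Move 5: P2 pit4 -> P1=[6,8,5,5,4,3](0) P2=[4,0,6,0,0,1](3)
Move 6: P2 pit2 -> P1=[7,9,5,5,4,3](0) P2=[4,0,0,1,1,2](4)
Move 7: P2 pit4 -> P1=[7,9,5,5,4,3](0) P2=[4,0,0,1,0,3](4)

Answer: 7 9 5 5 4 3 0 4 0 0 1 0 3 4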